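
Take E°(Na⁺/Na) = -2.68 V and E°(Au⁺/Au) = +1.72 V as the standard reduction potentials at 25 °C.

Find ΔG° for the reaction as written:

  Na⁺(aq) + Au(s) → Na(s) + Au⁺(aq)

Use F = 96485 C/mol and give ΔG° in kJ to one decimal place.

+424.5 kJ

As written, Na⁺/Na is reduced (cathode) and Au⁺/Au is oxidised (anode), so E°cell = (-2.68) − (+1.72) = -4.40 V.
Balancing electrons gives n = 1.
ΔG° = −nFE° = −(1)(96485)(-4.40) = 424,534 J = +424.5 kJ.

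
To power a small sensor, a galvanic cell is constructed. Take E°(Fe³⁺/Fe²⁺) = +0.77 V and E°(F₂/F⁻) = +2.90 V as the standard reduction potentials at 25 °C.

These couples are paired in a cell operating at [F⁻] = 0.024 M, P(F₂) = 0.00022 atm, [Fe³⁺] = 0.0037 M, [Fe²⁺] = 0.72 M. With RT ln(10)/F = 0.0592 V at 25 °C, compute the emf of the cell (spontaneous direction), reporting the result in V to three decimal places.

+2.253 V

F₂/F⁻ is the cathode (higher E°), Fe³⁺/Fe²⁺ the anode: E°cell = +2.90 − (+0.77) = +2.13 V, n = 2.
Overall: F₂(g) + 2 Fe²⁺(aq) → 2 F⁻(aq) + 2 Fe³⁺(aq)
Q = [F⁻]^2·[Fe³⁺]^2 / (P(F₂)·[Fe²⁺]^2); log Q = -4.160.
E = E° − (0.0592/n) log Q = +2.13 − (0.0592/2)(-4.160) = +2.253 V.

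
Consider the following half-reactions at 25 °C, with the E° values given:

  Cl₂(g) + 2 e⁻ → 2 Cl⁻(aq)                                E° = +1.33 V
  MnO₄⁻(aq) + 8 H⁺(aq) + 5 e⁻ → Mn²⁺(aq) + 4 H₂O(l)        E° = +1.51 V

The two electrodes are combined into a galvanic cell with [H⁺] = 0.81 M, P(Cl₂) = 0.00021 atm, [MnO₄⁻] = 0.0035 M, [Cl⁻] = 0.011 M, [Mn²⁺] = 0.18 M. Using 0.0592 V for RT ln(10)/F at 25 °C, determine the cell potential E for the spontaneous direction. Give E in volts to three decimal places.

MnO₄⁻/Mn²⁺ is the cathode (higher E°), Cl₂/Cl⁻ the anode: E°cell = +1.51 − (+1.33) = +0.18 V, n = 10.
Overall: 2 MnO₄⁻(aq) + 16 H⁺(aq) + 10 Cl⁻(aq) → 2 Mn²⁺(aq) + 8 H₂O(l) + 5 Cl₂(g)
Q = [Mn²⁺]^2·P(Cl₂)^5 / ([MnO₄⁻]^2·[H⁺]^16·[Cl⁻]^10); log Q = 6.084.
E = E° − (0.0592/n) log Q = +0.18 − (0.0592/10)(6.084) = +0.144 V.

+0.144 V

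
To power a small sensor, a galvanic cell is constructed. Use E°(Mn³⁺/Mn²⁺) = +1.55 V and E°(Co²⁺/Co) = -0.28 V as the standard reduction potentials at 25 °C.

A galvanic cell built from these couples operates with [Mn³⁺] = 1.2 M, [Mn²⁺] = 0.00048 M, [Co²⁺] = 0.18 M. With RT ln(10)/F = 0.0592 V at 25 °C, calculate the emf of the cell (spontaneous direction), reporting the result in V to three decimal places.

Mn³⁺/Mn²⁺ is the cathode (higher E°), Co²⁺/Co the anode: E°cell = +1.55 − (-0.28) = +1.83 V, n = 2.
Overall: 2 Mn³⁺(aq) + Co(s) → 2 Mn²⁺(aq) + Co²⁺(aq)
Q = [Mn²⁺]^2·[Co²⁺] / ([Mn³⁺]^2); log Q = -7.541.
E = E° − (0.0592/n) log Q = +1.83 − (0.0592/2)(-7.541) = +2.053 V.

+2.053 V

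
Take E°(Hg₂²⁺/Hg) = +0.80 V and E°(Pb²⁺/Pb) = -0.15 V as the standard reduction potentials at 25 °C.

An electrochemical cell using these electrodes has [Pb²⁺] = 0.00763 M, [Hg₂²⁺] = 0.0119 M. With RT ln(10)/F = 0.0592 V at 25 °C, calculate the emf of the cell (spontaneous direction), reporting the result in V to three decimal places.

Hg₂²⁺/Hg is the cathode (higher E°), Pb²⁺/Pb the anode: E°cell = +0.80 − (-0.15) = +0.95 V, n = 2.
Overall: Hg₂²⁺(aq) + Pb(s) → 2 Hg(l) + Pb²⁺(aq)
Q = [Pb²⁺] / ([Hg₂²⁺]); log Q = -0.193.
E = E° − (0.0592/n) log Q = +0.95 − (0.0592/2)(-0.193) = +0.956 V.

+0.956 V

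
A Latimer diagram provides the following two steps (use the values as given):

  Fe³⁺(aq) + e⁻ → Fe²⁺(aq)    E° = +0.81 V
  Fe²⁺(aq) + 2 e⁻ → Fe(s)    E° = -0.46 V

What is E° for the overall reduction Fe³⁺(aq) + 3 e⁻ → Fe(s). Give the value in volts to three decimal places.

Adding the free-energy changes (−nFE°) of the two steps gives −n₃FE°₃ = −n₁FE°₁ − n₂FE°₂.
E°₃ = (1×+0.81 + 2×-0.46) / 3 = (-0.110) / 3 = -0.037 V.

-0.037 V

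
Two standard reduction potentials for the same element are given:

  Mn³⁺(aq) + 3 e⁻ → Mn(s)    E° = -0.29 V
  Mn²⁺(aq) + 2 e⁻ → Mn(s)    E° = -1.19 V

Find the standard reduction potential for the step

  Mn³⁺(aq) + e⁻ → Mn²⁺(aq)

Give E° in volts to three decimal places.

+1.510 V

Sequential free energies add, so n₃E°₃ = n₁E°₁ + n₂E°₂.
With n₃ = 3, and the known step contributing 2×(-1.19) V, the unknown satisfies 1·E° = 3×(-0.29) − 2×(-1.19) = +1.510.
E° = +1.510 / 1 = +1.510 V.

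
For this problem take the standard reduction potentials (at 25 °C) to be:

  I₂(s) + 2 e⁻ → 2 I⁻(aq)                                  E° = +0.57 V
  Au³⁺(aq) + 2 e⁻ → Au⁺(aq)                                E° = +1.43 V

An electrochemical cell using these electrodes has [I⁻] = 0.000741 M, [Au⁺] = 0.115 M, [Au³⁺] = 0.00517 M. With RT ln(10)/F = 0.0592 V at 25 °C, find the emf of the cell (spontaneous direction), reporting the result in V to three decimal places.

+0.635 V

Au³⁺/Au⁺ is the cathode (higher E°), I₂/I⁻ the anode: E°cell = +1.43 − (+0.57) = +0.86 V, n = 2.
Overall: Au³⁺(aq) + 2 I⁻(aq) → Au⁺(aq) + I₂(s)
Q = [Au⁺] / ([Au³⁺]·[I⁻]^2); log Q = 7.608.
E = E° − (0.0592/n) log Q = +0.86 − (0.0592/2)(7.608) = +0.635 V.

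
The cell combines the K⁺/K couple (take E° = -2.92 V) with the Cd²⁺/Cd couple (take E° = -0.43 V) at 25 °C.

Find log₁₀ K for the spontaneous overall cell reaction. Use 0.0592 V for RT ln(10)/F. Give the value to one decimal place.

84.1

Cathode: Cd²⁺/Cd; anode: K⁺/K. E°cell = +2.49 V, n = 2.
log K = nE°cell / 0.0592 = (2)(+2.49) / 0.0592 = 84.1.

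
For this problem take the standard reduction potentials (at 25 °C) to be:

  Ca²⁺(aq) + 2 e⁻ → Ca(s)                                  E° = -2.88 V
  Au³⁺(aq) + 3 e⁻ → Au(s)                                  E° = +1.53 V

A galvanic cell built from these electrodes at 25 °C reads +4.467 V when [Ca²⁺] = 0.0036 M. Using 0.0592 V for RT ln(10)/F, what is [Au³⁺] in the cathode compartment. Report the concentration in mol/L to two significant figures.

Au³⁺/Au is the cathode, Ca²⁺/Ca the anode: E°cell = +4.41 V, n = 6.
Overall reaction: 2 Au³⁺(aq) + 3 Ca(s) → 2 Au(s) + 3 Ca²⁺(aq); Q = [Ca²⁺]^3/[Au³⁺]^2.
From E = E° − (0.0592/n) log Q: log Q = (E° − E)·n/0.0592 = (+4.41 − (+4.467))·6/0.0592 = -5.7770.
So 2·log[Au³⁺] = 3·log(0.0036) − log Q = -7.3311 − (-5.7770) = -1.5541; log[Au³⁺] = -1.5541 / 2 = -0.7771; [Au³⁺] = 10^(-0.7771) ≈ 0.17 M.

0.17 M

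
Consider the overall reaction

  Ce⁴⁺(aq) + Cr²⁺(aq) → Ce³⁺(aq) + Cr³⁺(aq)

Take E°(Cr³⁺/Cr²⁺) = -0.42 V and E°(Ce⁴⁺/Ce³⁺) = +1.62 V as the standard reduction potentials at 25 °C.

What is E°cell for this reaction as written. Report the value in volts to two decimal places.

The Ce⁴⁺/Ce³⁺ couple has the higher reduction potential, so it is the cathode; Cr³⁺/Cr²⁺ is oxidised at the anode.
E°cell = E°(cathode) − E°(anode) = (+1.62) − (-0.42) = +2.04 V.
Since E°cell > 0, the reaction is spontaneous under standard conditions.

+2.04 V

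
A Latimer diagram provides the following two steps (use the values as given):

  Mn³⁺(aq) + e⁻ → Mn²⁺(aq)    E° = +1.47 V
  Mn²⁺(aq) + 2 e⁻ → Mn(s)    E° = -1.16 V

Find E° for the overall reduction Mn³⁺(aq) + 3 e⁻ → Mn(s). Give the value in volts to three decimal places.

Since ΔG° = −nFE° is additive over sequential reductions, n₃E°₃ = n₁E°₁ + n₂E°₂.
E°₃ = (1×+1.47 + 2×-1.16) / 3 = (-0.850) / 3 = -0.283 V.
E° values themselves are not directly additive — weighting by electron count is essential.

-0.283 V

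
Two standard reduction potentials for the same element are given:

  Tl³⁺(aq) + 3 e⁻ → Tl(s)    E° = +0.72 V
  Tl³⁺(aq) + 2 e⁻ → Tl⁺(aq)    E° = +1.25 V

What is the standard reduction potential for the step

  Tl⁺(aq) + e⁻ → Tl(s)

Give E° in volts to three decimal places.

Sequential free energies add, so n₃E°₃ = n₁E°₁ + n₂E°₂.
With n₃ = 3, and the known step contributing 2×(+1.25) V, the unknown satisfies 1·E° = 3×(+0.72) − 2×(+1.25) = -0.340.
E° = -0.340 / 1 = -0.340 V.

-0.340 V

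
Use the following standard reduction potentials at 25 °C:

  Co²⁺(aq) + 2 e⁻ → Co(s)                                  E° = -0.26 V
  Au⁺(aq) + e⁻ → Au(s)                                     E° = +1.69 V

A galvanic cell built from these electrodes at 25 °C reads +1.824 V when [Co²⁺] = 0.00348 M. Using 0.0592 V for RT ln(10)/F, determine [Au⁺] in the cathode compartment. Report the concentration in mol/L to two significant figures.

Au⁺/Au is the cathode, Co²⁺/Co the anode: E°cell = +1.95 V, n = 2.
Overall reaction: 2 Au⁺(aq) + Co(s) → 2 Au(s) + Co²⁺(aq); Q = [Co²⁺]^1/[Au⁺]^2.
From E = E° − (0.0592/n) log Q: log Q = (E° − E)·n/0.0592 = (+1.95 − (+1.824))·2/0.0592 = 4.2568.
So 2·log[Au⁺] = 1·log(0.00348) − log Q = -2.4584 − (4.2568) = -6.7152; log[Au⁺] = -6.7152 / 2 = -3.3576; [Au⁺] = 10^(-3.3576) ≈ 0.00044 M.

0.00044 M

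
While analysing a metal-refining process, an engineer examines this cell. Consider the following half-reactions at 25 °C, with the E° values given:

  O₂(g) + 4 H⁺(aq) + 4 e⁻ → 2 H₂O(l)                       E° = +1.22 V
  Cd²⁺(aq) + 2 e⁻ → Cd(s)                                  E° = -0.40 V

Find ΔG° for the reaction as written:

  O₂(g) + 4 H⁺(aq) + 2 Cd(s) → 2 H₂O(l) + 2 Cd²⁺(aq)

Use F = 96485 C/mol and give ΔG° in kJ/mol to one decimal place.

As written, O₂/H₂O is reduced (cathode) and Cd²⁺/Cd is oxidised (anode), so E°cell = (+1.22) − (-0.40) = +1.62 V.
Balancing electrons gives n = 4.
ΔG° = −nFE° = −(4)(96485)(+1.62) = -625,223 J = -625.2 kJ/mol.

-625.2 kJ/mol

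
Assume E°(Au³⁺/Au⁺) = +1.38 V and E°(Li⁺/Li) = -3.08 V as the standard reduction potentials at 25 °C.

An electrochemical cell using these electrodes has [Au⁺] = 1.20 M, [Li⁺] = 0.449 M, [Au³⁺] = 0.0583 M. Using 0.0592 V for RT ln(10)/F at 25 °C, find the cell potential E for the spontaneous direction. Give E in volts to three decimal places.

+4.442 V

Au³⁺/Au⁺ is the cathode (higher E°), Li⁺/Li the anode: E°cell = +1.38 − (-3.08) = +4.46 V, n = 2.
Overall: Au³⁺(aq) + 2 Li(s) → Au⁺(aq) + 2 Li⁺(aq)
Q = [Au⁺]·[Li⁺]^2 / ([Au³⁺]); log Q = 0.618.
E = E° − (0.0592/n) log Q = +4.46 − (0.0592/2)(0.618) = +4.442 V.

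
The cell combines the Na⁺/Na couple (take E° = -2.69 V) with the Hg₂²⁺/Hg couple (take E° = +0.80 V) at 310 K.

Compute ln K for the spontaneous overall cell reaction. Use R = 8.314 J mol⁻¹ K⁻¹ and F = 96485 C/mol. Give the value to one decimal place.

Cathode: Hg₂²⁺/Hg; anode: Na⁺/Na. E°cell = (+0.80) − (-2.69) = +3.49 V, with n = 2.
ΔG° = −nFE° = −RT ln K, so ln K = nFE°/(RT) = (2)(96485)(+3.49) / ((8.314)(310)) = 261.302.

261.3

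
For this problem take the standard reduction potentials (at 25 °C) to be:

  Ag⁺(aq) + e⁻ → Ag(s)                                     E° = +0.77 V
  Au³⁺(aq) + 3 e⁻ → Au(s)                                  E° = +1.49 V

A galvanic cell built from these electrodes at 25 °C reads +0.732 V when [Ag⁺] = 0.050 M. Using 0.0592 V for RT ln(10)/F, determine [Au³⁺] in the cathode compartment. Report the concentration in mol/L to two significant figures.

Au³⁺/Au is the cathode, Ag⁺/Ag the anode: E°cell = +0.72 V, n = 3.
Overall reaction: Au³⁺(aq) + 3 Ag(s) → Au(s) + 3 Ag⁺(aq); Q = [Ag⁺]^3/[Au³⁺]^1.
From E = E° − (0.0592/n) log Q: log Q = (E° − E)·n/0.0592 = (+0.72 − (+0.732))·3/0.0592 = -0.6081.
So 1·log[Au³⁺] = 3·log(0.05) − log Q = -3.9031 − (-0.6081) = -3.2950; [Au³⁺] = 10^(-3.2950) ≈ 0.00051 M.

0.00051 M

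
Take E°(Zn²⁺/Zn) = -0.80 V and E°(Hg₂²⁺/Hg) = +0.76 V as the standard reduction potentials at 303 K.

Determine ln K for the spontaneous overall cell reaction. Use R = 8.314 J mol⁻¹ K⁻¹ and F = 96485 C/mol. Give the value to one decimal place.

119.5

Cathode: Hg₂²⁺/Hg; anode: Zn²⁺/Zn. E°cell = (+0.76) − (-0.80) = +1.56 V, with n = 2.
ΔG° = −nFE° = −RT ln K, so ln K = nFE°/(RT) = (2)(96485)(+1.56) / ((8.314)(303)) = 119.498.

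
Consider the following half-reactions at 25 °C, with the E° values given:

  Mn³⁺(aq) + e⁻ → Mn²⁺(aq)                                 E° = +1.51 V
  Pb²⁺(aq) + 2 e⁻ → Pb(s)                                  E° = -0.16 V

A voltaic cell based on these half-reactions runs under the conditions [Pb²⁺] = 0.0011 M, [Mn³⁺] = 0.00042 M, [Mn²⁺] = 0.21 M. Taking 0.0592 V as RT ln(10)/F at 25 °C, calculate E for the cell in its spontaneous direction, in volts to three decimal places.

Mn³⁺/Mn²⁺ is the cathode (higher E°), Pb²⁺/Pb the anode: E°cell = +1.51 − (-0.16) = +1.67 V, n = 2.
Overall: 2 Mn³⁺(aq) + Pb(s) → 2 Mn²⁺(aq) + Pb²⁺(aq)
Q = [Mn²⁺]^2·[Pb²⁺] / ([Mn³⁺]^2); log Q = 2.439.
E = E° − (0.0592/n) log Q = +1.67 − (0.0592/2)(2.439) = +1.598 V.

+1.598 V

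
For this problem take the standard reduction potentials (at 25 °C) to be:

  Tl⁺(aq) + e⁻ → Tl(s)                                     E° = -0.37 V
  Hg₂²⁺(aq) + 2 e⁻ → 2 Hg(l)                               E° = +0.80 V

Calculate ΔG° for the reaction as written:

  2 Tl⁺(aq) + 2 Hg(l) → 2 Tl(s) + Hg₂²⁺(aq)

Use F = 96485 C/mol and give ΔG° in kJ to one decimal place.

As written, Tl⁺/Tl is reduced (cathode) and Hg₂²⁺/Hg is oxidised (anode), so E°cell = (-0.37) − (+0.80) = -1.17 V.
Balancing electrons gives n = 2.
ΔG° = −nFE° = −(2)(96485)(-1.17) = 225,775 J = +225.8 kJ.

+225.8 kJ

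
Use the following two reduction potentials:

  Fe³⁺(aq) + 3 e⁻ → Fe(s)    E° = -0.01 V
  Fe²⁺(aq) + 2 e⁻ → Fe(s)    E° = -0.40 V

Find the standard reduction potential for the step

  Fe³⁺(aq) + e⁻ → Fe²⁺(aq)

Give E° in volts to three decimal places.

Sequential free energies add, so n₃E°₃ = n₁E°₁ + n₂E°₂.
With n₃ = 3, and the known step contributing 2×(-0.40) V, the unknown satisfies 1·E° = 3×(-0.01) − 2×(-0.40) = +0.770.
E° = +0.770 / 1 = +0.770 V.

+0.770 V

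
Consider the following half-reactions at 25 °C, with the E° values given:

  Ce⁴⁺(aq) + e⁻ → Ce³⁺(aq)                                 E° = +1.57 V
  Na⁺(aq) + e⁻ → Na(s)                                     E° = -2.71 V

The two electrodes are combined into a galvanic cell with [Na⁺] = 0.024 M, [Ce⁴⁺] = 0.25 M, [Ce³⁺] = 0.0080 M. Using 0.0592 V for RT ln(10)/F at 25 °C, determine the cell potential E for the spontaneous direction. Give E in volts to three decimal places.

Ce⁴⁺/Ce³⁺ is the cathode (higher E°), Na⁺/Na the anode: E°cell = +1.57 − (-2.71) = +4.28 V, n = 1.
Overall: Ce⁴⁺(aq) + Na(s) → Ce³⁺(aq) + Na⁺(aq)
Q = [Ce³⁺]·[Na⁺] / ([Ce⁴⁺]); log Q = -3.115.
E = E° − (0.0592/n) log Q = +4.28 − (0.0592/1)(-3.115) = +4.464 V.

+4.464 V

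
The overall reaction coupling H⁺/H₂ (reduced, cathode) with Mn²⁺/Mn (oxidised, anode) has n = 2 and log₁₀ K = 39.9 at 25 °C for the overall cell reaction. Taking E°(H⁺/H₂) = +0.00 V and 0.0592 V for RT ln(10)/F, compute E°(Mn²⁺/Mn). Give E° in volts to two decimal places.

-1.18 V

E°cell = (0.0592/n)·log K = (0.0592/2)(39.9) = +1.181 V.
Since H⁺/H₂ is the cathode and Mn²⁺/Mn the anode, E°cell = E°(H⁺/H₂) − E°(Mn²⁺/Mn).
So E°(Mn²⁺/Mn) = E°(H⁺/H₂) − E°cell = (+0.00) − (+1.181) = -1.18 V.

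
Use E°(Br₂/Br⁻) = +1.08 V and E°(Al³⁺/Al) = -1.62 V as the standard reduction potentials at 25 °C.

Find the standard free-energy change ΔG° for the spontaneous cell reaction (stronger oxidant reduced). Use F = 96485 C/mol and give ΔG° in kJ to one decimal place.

-1563.1 kJ

Br₂/Br⁻ (E° = +1.08 V) is the cathode; Al³⁺/Al (E° = -1.62 V) is the anode, so E°cell = +2.70 V.
Balancing electrons gives n = 6 (lcm of 2 and 3).
ΔG° = −nFE° = −(6)(96485)(+2.70) = -1,563,057 J = -1563.1 kJ.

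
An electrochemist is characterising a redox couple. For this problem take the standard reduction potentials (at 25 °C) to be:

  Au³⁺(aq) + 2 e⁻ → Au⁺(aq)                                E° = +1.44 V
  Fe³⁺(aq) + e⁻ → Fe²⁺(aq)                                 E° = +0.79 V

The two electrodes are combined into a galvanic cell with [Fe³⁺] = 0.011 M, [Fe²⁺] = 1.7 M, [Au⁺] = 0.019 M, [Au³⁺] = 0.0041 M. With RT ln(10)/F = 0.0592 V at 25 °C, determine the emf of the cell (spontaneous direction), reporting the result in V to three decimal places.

Au³⁺/Au⁺ is the cathode (higher E°), Fe³⁺/Fe²⁺ the anode: E°cell = +1.44 − (+0.79) = +0.65 V, n = 2.
Overall: Au³⁺(aq) + 2 Fe²⁺(aq) → Au⁺(aq) + 2 Fe³⁺(aq)
Q = [Au⁺]·[Fe³⁺]^2 / ([Au³⁺]·[Fe²⁺]^2); log Q = -3.712.
E = E° − (0.0592/n) log Q = +0.65 − (0.0592/2)(-3.712) = +0.760 V.

+0.760 V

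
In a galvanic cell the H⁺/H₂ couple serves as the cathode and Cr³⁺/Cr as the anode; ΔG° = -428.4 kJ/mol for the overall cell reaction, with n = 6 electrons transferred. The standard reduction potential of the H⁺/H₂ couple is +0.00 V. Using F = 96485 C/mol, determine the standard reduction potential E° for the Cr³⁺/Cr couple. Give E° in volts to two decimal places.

-0.74 V

E°cell = −ΔG°/(nF) = −(-428.4×10³)/((6)(96485)) = +0.740 V.
Since H⁺/H₂ is the cathode and Cr³⁺/Cr the anode, E°cell = E°(H⁺/H₂) − E°(Cr³⁺/Cr).
So E°(Cr³⁺/Cr) = E°(H⁺/H₂) − E°cell = (+0.00) − (+0.740) = -0.74 V.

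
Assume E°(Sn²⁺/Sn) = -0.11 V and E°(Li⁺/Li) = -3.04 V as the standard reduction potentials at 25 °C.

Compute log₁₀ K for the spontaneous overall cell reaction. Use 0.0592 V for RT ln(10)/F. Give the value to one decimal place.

99.0

Cathode: Sn²⁺/Sn; anode: Li⁺/Li. E°cell = +2.93 V, n = 2.
log K = nE°cell / 0.0592 = (2)(+2.93) / 0.0592 = 99.0.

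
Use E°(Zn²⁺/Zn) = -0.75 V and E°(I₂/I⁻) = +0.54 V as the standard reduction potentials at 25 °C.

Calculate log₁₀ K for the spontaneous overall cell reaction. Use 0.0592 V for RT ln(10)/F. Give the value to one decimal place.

Cathode: I₂/I⁻; anode: Zn²⁺/Zn. E°cell = +1.29 V, n = 2.
log K = nE°cell / 0.0592 = (2)(+1.29) / 0.0592 = 43.6.

43.6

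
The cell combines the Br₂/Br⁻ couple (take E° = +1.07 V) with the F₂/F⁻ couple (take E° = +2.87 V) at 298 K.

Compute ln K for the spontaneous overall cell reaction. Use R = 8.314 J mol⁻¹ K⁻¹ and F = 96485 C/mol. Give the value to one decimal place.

Cathode: F₂/F⁻; anode: Br₂/Br⁻. E°cell = (+2.87) − (+1.07) = +1.80 V, with n = 2.
ΔG° = −nFE° = −RT ln K, so ln K = nFE°/(RT) = (2)(96485)(+1.80) / ((8.314)(298)) = 140.196.

140.2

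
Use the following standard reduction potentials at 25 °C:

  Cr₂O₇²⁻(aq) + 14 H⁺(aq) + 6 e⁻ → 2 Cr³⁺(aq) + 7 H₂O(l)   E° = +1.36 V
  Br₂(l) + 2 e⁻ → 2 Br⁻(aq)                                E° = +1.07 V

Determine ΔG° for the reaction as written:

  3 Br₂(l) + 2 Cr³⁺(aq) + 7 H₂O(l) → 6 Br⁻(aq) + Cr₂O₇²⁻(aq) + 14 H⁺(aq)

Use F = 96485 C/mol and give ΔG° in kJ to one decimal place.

+167.9 kJ

As written, Br₂/Br⁻ is reduced (cathode) and Cr₂O₇²⁻/Cr³⁺ is oxidised (anode), so E°cell = (+1.07) − (+1.36) = -0.29 V.
Balancing electrons gives n = 6.
ΔG° = −nFE° = −(6)(96485)(-0.29) = 167,884 J = +167.9 kJ.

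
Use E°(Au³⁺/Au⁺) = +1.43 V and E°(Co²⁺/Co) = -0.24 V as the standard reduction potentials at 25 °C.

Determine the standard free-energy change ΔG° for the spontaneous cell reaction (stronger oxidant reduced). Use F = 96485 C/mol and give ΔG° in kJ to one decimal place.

-322.3 kJ

Au³⁺/Au⁺ (E° = +1.43 V) is the cathode; Co²⁺/Co (E° = -0.24 V) is the anode, so E°cell = +1.67 V.
Balancing electrons gives n = 2 (lcm of 2 and 2).
ΔG° = −nFE° = −(2)(96485)(+1.67) = -322,260 J = -322.3 kJ.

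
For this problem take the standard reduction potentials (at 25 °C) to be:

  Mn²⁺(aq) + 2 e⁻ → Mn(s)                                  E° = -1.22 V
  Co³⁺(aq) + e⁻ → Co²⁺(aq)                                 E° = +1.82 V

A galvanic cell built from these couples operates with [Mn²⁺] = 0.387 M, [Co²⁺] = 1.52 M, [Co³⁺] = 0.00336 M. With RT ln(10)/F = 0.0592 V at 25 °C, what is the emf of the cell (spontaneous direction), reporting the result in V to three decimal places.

+2.895 V

Co³⁺/Co²⁺ is the cathode (higher E°), Mn²⁺/Mn the anode: E°cell = +1.82 − (-1.22) = +3.04 V, n = 2.
Overall: 2 Co³⁺(aq) + Mn(s) → 2 Co²⁺(aq) + Mn²⁺(aq)
Q = [Co²⁺]^2·[Mn²⁺] / ([Co³⁺]^2); log Q = 4.899.
E = E° − (0.0592/n) log Q = +3.04 − (0.0592/2)(4.899) = +2.895 V.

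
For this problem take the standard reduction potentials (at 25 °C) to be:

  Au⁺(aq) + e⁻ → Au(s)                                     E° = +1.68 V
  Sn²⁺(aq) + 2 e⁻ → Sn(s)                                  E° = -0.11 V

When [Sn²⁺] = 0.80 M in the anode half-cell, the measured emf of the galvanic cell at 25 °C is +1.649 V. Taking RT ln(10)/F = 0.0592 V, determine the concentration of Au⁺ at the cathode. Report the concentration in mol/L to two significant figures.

0.0037 M

Au⁺/Au is the cathode, Sn²⁺/Sn the anode: E°cell = +1.79 V, n = 2.
Overall reaction: 2 Au⁺(aq) + Sn(s) → 2 Au(s) + Sn²⁺(aq); Q = [Sn²⁺]^1/[Au⁺]^2.
From E = E° − (0.0592/n) log Q: log Q = (E° − E)·n/0.0592 = (+1.79 − (+1.649))·2/0.0592 = 4.7635.
So 2·log[Au⁺] = 1·log(0.8) − log Q = -0.0969 − (4.7635) = -4.8604; log[Au⁺] = -4.8604 / 2 = -2.4302; [Au⁺] = 10^(-2.4302) ≈ 0.0037 M.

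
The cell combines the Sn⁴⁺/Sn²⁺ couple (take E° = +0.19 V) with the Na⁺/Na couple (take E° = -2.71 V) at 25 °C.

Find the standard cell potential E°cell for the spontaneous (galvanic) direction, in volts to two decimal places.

The Sn⁴⁺/Sn²⁺ couple has the higher reduction potential, so it is the cathode; Na⁺/Na is oxidised at the anode.
E°cell = E°(cathode) − E°(anode) = (+0.19) − (-2.71) = +2.90 V.

+2.90 V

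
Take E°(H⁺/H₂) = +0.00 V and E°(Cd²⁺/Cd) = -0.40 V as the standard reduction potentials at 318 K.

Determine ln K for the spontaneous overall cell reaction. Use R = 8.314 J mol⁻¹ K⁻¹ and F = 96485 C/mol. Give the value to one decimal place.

Cathode: H⁺/H₂; anode: Cd²⁺/Cd. E°cell = (+0.00) − (-0.40) = +0.40 V, with n = 2.
ΔG° = −nFE° = −RT ln K, so ln K = nFE°/(RT) = (2)(96485)(+0.40) / ((8.314)(318)) = 29.195.

29.2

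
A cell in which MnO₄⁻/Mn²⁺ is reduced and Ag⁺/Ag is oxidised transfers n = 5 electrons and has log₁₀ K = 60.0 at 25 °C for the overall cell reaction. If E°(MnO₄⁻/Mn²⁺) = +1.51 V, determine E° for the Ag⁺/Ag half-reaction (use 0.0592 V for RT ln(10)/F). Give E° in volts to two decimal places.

E°cell = (0.0592/n)·log K = (0.0592/5)(60.0) = +0.710 V.
Since MnO₄⁻/Mn²⁺ is the cathode and Ag⁺/Ag the anode, E°cell = E°(MnO₄⁻/Mn²⁺) − E°(Ag⁺/Ag).
So E°(Ag⁺/Ag) = E°(MnO₄⁻/Mn²⁺) − E°cell = (+1.51) − (+0.710) = +0.80 V.

+0.80 V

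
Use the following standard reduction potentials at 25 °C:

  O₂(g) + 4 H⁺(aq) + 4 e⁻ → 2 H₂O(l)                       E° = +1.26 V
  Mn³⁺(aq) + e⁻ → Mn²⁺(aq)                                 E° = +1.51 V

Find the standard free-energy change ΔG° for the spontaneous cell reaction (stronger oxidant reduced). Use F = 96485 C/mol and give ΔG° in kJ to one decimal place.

-96.5 kJ

Mn³⁺/Mn²⁺ (E° = +1.51 V) is the cathode; O₂/H₂O (E° = +1.26 V) is the anode, so E°cell = +0.25 V.
Balancing electrons gives n = 4 (lcm of 1 and 4).
ΔG° = −nFE° = −(4)(96485)(+0.25) = -96,485 J = -96.5 kJ.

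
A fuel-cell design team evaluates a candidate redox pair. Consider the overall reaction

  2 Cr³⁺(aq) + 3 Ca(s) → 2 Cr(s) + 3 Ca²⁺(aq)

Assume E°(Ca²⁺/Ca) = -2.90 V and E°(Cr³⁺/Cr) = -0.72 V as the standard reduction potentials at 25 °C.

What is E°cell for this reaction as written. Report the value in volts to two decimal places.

+2.18 V

The Cr³⁺/Cr couple has the higher reduction potential, so it is the cathode; Ca²⁺/Ca is oxidised at the anode.
E°cell = E°(cathode) − E°(anode) = (-0.72) − (-2.90) = +2.18 V.
Since E°cell > 0, the reaction is spontaneous under standard conditions.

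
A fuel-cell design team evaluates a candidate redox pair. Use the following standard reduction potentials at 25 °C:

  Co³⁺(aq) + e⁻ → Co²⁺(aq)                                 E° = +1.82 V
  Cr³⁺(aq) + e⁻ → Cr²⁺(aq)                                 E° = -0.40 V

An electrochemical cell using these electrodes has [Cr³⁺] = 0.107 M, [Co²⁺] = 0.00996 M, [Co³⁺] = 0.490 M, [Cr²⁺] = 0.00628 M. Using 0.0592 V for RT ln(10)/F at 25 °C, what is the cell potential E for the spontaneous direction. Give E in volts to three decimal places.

Co³⁺/Co²⁺ is the cathode (higher E°), Cr³⁺/Cr²⁺ the anode: E°cell = +1.82 − (-0.40) = +2.22 V, n = 1.
Overall: Co³⁺(aq) + Cr²⁺(aq) → Co²⁺(aq) + Cr³⁺(aq)
Q = [Co²⁺]·[Cr³⁺] / ([Co³⁺]·[Cr²⁺]); log Q = -0.461.
E = E° − (0.0592/n) log Q = +2.22 − (0.0592/1)(-0.461) = +2.247 V.

+2.247 V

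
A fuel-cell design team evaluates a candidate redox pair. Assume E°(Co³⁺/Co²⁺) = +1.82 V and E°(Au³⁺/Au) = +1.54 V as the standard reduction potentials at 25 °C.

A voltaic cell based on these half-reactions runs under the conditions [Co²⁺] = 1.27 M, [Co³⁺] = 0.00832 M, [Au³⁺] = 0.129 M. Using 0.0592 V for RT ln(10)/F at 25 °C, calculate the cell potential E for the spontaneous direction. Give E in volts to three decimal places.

Co³⁺/Co²⁺ is the cathode (higher E°), Au³⁺/Au the anode: E°cell = +1.82 − (+1.54) = +0.28 V, n = 3.
Overall: 3 Co³⁺(aq) + Au(s) → 3 Co²⁺(aq) + Au³⁺(aq)
Q = [Co²⁺]^3·[Au³⁺] / ([Co³⁺]^3); log Q = 5.662.
E = E° − (0.0592/n) log Q = +0.28 − (0.0592/3)(5.662) = +0.168 V.

+0.168 V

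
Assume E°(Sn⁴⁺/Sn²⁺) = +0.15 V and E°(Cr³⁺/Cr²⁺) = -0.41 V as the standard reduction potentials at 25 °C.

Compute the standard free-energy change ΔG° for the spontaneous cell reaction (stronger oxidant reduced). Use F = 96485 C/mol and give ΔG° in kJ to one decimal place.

Sn⁴⁺/Sn²⁺ (E° = +0.15 V) is the cathode; Cr³⁺/Cr²⁺ (E° = -0.41 V) is the anode, so E°cell = +0.56 V.
Balancing electrons gives n = 2 (lcm of 2 and 1).
ΔG° = −nFE° = −(2)(96485)(+0.56) = -108,063 J = -108.1 kJ.

-108.1 kJ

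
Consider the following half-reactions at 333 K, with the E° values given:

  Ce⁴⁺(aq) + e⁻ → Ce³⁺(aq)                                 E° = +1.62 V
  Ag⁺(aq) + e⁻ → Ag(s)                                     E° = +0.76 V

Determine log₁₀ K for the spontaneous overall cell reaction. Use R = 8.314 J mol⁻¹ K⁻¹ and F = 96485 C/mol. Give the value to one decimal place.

Cathode: Ce⁴⁺/Ce³⁺; anode: Ag⁺/Ag. E°cell = (+1.62) − (+0.76) = +0.86 V, with n = 1.
ΔG° = −nFE° = −RT ln K, so ln K = nFE°/(RT) = (1)(96485)(+0.86) / ((8.314)(333)) = 29.971.
log₁₀ K = 29.971 / ln 10 = 13.0.

13.0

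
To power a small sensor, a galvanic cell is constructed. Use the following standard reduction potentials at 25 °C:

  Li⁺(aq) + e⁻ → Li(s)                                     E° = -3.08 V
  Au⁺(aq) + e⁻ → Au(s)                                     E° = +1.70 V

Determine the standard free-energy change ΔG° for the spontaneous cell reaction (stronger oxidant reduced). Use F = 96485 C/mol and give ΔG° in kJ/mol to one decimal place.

-461.2 kJ/mol

Au⁺/Au (E° = +1.70 V) is the cathode; Li⁺/Li (E° = -3.08 V) is the anode, so E°cell = +4.78 V.
Balancing electrons gives n = 1 (lcm of 1 and 1).
ΔG° = −nFE° = −(1)(96485)(+4.78) = -461,198 J = -461.2 kJ/mol.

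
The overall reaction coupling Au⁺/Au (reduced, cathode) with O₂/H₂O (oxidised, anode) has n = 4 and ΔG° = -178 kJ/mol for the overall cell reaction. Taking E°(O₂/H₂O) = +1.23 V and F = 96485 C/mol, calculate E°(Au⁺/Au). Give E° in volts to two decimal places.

+1.69 V

E°cell = −ΔG°/(nF) = −(-178×10³)/((4)(96485)) = +0.461 V.
Since Au⁺/Au is the cathode and O₂/H₂O the anode, E°cell = E°(Au⁺/Au) − E°(O₂/H₂O).
So E°(Au⁺/Au) = E°cell + E°(O₂/H₂O) = +0.461 + (+1.23) = +1.69 V.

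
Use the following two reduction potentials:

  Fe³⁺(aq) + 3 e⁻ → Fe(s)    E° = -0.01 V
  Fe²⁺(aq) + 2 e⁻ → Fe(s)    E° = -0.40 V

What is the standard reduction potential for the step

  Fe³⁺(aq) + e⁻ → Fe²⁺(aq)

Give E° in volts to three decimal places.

Sequential free energies add, so n₃E°₃ = n₁E°₁ + n₂E°₂.
With n₃ = 3, and the known step contributing 2×(-0.40) V, the unknown satisfies 1·E° = 3×(-0.01) − 2×(-0.40) = +0.770.
E° = +0.770 / 1 = +0.770 V.

+0.770 V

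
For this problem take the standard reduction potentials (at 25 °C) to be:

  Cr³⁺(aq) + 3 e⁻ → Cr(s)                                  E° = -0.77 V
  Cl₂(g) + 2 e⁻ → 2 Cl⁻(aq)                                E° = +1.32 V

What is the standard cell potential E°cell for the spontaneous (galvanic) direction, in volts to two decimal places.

The Cl₂/Cl⁻ couple has the higher reduction potential, so it is the cathode; Cr³⁺/Cr is oxidised at the anode.
E°cell = E°(cathode) − E°(anode) = (+1.32) − (-0.77) = +2.09 V.

+2.09 V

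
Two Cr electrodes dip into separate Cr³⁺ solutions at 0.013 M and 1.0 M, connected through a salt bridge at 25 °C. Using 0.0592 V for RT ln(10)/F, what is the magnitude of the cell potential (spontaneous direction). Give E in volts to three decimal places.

+0.037 V

For a concentration cell E°cell = 0. The 1.0 M side is the cathode (reduction is favoured where [Cr³⁺] is higher).
With n = 3, E = −(0.0592/3) log([Cr³⁺]ₐₙ/[Cr³⁺]꜀ₐₜ) = −(0.0592/3) log(0.013/1) = −(0.0592/3)(-1.886) = +0.037 V.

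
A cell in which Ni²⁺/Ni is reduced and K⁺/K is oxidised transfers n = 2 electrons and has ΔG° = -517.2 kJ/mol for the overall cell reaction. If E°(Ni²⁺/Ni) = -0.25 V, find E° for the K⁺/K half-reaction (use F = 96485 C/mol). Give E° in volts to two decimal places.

E°cell = −ΔG°/(nF) = −(-517.2×10³)/((2)(96485)) = +2.680 V.
Since Ni²⁺/Ni is the cathode and K⁺/K the anode, E°cell = E°(Ni²⁺/Ni) − E°(K⁺/K).
So E°(K⁺/K) = E°(Ni²⁺/Ni) − E°cell = (-0.25) − (+2.680) = -2.93 V.

-2.93 V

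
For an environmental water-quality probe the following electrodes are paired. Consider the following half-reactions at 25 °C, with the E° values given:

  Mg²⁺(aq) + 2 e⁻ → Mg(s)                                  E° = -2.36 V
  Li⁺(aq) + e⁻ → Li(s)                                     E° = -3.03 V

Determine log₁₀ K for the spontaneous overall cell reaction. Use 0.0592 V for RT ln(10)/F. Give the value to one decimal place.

22.6

Cathode: Mg²⁺/Mg; anode: Li⁺/Li. E°cell = +0.67 V, n = 2.
log K = nE°cell / 0.0592 = (2)(+0.67) / 0.0592 = 22.6.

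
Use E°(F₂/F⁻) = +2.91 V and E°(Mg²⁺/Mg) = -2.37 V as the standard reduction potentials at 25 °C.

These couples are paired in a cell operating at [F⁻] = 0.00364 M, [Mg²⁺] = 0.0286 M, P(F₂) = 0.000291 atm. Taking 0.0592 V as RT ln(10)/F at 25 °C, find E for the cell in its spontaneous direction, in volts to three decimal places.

F₂/F⁻ is the cathode (higher E°), Mg²⁺/Mg the anode: E°cell = +2.91 − (-2.37) = +5.28 V, n = 2.
Overall: F₂(g) + Mg(s) → 2 F⁻(aq) + Mg²⁺(aq)
Q = [F⁻]^2·[Mg²⁺] / (P(F₂)); log Q = -2.885.
E = E° − (0.0592/n) log Q = +5.28 − (0.0592/2)(-2.885) = +5.365 V.

+5.365 V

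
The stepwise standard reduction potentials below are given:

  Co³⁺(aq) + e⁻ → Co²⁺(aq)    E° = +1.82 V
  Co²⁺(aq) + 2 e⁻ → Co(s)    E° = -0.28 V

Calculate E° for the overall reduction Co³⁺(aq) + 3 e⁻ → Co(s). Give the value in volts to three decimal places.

+0.420 V

Standard free energies of sequential steps add: ΔG°₃ = ΔG°₁ + ΔG°₂, so n₃E°₃ = n₁E°₁ + n₂E°₂.
E°₃ = (1×+1.82 + 2×-0.28) / 3 = (+1.260) / 3 = +0.420 V.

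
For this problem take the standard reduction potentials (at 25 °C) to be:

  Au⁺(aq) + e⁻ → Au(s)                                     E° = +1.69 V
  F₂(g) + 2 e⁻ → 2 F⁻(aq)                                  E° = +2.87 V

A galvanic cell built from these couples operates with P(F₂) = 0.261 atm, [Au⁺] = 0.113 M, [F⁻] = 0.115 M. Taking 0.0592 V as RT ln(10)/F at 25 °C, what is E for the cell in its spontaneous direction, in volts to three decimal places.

F₂/F⁻ is the cathode (higher E°), Au⁺/Au the anode: E°cell = +2.87 − (+1.69) = +1.18 V, n = 2.
Overall: F₂(g) + 2 Au(s) → 2 F⁻(aq) + 2 Au⁺(aq)
Q = [F⁻]^2·[Au⁺]^2 / (P(F₂)); log Q = -3.189.
E = E° − (0.0592/n) log Q = +1.18 − (0.0592/2)(-3.189) = +1.274 V.

+1.274 V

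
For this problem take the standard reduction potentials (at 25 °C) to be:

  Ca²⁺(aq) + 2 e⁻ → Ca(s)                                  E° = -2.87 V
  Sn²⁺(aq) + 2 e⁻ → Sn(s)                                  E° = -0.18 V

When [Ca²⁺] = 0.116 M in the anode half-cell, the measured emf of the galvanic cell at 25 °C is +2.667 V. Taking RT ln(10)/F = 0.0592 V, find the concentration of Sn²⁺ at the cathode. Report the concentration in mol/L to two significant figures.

Sn²⁺/Sn is the cathode, Ca²⁺/Ca the anode: E°cell = +2.69 V, n = 2.
Overall reaction: Sn²⁺(aq) + Ca(s) → Sn(s) + Ca²⁺(aq); Q = [Ca²⁺]^1/[Sn²⁺]^1.
From E = E° − (0.0592/n) log Q: log Q = (E° − E)·n/0.0592 = (+2.69 − (+2.667))·2/0.0592 = 0.7770.
So 1·log[Sn²⁺] = 1·log(0.116) − log Q = -0.9355 − (0.7770) = -1.7125; [Sn²⁺] = 10^(-1.7125) ≈ 0.019 M.

0.019 M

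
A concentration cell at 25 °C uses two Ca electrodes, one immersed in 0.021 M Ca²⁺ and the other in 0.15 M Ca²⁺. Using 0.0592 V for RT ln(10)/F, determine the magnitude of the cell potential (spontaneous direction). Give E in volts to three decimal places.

+0.025 V

For a concentration cell E°cell = 0. The 0.15 M side is the cathode (reduction is favoured where [Ca²⁺] is higher).
With n = 2, E = −(0.0592/2) log([Ca²⁺]ₐₙ/[Ca²⁺]꜀ₐₜ) = −(0.0592/2) log(0.021/0.15) = −(0.0592/2)(-0.854) = +0.025 V.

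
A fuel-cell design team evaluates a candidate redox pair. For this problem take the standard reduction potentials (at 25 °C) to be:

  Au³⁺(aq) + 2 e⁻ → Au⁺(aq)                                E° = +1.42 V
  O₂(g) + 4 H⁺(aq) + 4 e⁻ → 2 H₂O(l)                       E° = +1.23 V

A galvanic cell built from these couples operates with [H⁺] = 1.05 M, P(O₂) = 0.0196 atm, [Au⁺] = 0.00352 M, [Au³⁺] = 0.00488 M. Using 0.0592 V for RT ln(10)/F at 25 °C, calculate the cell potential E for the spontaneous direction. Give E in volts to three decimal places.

Au³⁺/Au⁺ is the cathode (higher E°), O₂/H₂O the anode: E°cell = +1.42 − (+1.23) = +0.19 V, n = 4.
Overall: 2 Au³⁺(aq) + 2 H₂O(l) → 2 Au⁺(aq) + O₂(g) + 4 H⁺(aq)
Q = [Au⁺]^2·P(O₂)·[H⁺]^4 / ([Au³⁺]^2); log Q = -1.907.
E = E° − (0.0592/n) log Q = +0.19 − (0.0592/4)(-1.907) = +0.218 V.

+0.218 V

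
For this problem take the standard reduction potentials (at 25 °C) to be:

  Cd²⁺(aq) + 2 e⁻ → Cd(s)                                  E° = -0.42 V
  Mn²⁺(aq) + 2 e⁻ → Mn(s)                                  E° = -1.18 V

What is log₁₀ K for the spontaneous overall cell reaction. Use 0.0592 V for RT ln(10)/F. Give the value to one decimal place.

Cathode: Cd²⁺/Cd; anode: Mn²⁺/Mn. E°cell = +0.76 V, n = 2.
log K = nE°cell / 0.0592 = (2)(+0.76) / 0.0592 = 25.7.

25.7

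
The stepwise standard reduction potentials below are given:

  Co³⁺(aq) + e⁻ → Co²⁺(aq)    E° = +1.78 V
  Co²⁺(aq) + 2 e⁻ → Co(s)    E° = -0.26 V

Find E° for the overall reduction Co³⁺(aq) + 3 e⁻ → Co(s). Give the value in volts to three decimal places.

Adding the free-energy changes (−nFE°) of the two steps gives −n₃FE°₃ = −n₁FE°₁ − n₂FE°₂.
E°₃ = (1×+1.78 + 2×-0.26) / 3 = (+1.260) / 3 = +0.420 V.

+0.420 V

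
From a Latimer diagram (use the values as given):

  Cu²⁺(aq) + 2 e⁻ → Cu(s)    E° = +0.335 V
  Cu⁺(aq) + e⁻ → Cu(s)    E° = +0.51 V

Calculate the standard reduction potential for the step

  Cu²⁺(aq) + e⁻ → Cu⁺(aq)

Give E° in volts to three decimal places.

+0.160 V

Sequential free energies add, so n₃E°₃ = n₁E°₁ + n₂E°₂.
With n₃ = 2, and the known step contributing 1×(+0.51) V, the unknown satisfies 1·E° = 2×(+0.335) − 1×(+0.51) = +0.160.
E° = +0.160 / 1 = +0.160 V.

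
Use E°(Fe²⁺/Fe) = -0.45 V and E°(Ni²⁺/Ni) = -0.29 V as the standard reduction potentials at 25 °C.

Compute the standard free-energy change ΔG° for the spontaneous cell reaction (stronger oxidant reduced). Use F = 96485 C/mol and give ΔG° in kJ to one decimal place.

-30.9 kJ

Ni²⁺/Ni (E° = -0.29 V) is the cathode; Fe²⁺/Fe (E° = -0.45 V) is the anode, so E°cell = +0.16 V.
Balancing electrons gives n = 2 (lcm of 2 and 2).
ΔG° = −nFE° = −(2)(96485)(+0.16) = -30,875 J = -30.9 kJ.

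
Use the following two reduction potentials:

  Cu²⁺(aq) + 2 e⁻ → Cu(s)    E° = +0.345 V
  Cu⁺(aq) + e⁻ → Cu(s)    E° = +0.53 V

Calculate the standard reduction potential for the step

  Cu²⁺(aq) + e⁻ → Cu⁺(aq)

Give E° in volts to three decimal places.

Sequential free energies add, so n₃E°₃ = n₁E°₁ + n₂E°₂.
With n₃ = 2, and the known step contributing 1×(+0.53) V, the unknown satisfies 1·E° = 2×(+0.345) − 1×(+0.53) = +0.160.
E° = +0.160 / 1 = +0.160 V.

+0.160 V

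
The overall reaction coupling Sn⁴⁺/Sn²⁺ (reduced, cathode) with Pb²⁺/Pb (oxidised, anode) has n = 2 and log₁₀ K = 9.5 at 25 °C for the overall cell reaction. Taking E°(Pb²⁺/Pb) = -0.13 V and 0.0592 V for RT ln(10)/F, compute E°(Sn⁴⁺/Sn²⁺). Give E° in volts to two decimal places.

+0.15 V

E°cell = (0.0592/n)·log K = (0.0592/2)(9.5) = +0.281 V.
Since Sn⁴⁺/Sn²⁺ is the cathode and Pb²⁺/Pb the anode, E°cell = E°(Sn⁴⁺/Sn²⁺) − E°(Pb²⁺/Pb).
So E°(Sn⁴⁺/Sn²⁺) = E°cell + E°(Pb²⁺/Pb) = +0.281 + (-0.13) = +0.15 V.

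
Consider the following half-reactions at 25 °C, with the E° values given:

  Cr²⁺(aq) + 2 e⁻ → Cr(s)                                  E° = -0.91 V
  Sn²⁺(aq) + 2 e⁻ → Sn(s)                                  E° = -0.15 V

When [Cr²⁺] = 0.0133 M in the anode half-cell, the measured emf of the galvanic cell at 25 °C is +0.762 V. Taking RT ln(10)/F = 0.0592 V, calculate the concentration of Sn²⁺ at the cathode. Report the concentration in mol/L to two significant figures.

0.016 M

Sn²⁺/Sn is the cathode, Cr²⁺/Cr the anode: E°cell = +0.76 V, n = 2.
Overall reaction: Sn²⁺(aq) + Cr(s) → Sn(s) + Cr²⁺(aq); Q = [Cr²⁺]^1/[Sn²⁺]^1.
From E = E° − (0.0592/n) log Q: log Q = (E° − E)·n/0.0592 = (+0.76 − (+0.762))·2/0.0592 = -0.0676.
So 1·log[Sn²⁺] = 1·log(0.0133) − log Q = -1.8761 − (-0.0676) = -1.8085; [Sn²⁺] = 10^(-1.8085) ≈ 0.016 M.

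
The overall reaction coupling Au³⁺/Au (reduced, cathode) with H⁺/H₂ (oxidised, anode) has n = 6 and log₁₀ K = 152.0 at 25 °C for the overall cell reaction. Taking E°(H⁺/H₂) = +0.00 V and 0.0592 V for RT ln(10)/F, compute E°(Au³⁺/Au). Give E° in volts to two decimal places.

E°cell = (0.0592/n)·log K = (0.0592/6)(152.0) = +1.500 V.
Since Au³⁺/Au is the cathode and H⁺/H₂ the anode, E°cell = E°(Au³⁺/Au) − E°(H⁺/H₂).
So E°(Au³⁺/Au) = E°cell + E°(H⁺/H₂) = +1.500 + (+0.00) = +1.50 V.

+1.50 V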